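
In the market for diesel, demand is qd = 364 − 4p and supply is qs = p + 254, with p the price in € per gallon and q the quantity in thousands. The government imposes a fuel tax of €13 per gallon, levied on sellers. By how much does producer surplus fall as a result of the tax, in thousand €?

Before the tax: set 364 − 4p = p + 254 → p* = €22, q* = 276.
With the tax collected from sellers, supply shifts: qs = (p − 13) + 254.
New equilibrium: consumers pay €24.6, sellers receive €11.6, q = 265.6. (Wedge: pb − ps = 13.)
ΔPS is the trapezoid between Q = 265.6 and Q = 276 of height €10.4: ½ · (276 + 265.6) · 10.4 = €2816.32.

Producer surplus falls by €2816.32 thousand.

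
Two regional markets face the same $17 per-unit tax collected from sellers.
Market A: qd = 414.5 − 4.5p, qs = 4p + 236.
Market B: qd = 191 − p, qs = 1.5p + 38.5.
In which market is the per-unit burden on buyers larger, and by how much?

Market B, by $2.2.

Market A: pre-tax p* = $21, q* = 320; post-tax q = 284; per-unit burden on buyers = $8.
Market B: pre-tax p* = $61, q* = 130; post-tax q = 119.8; per-unit burden on buyers = $10.2.
Difference: $8 vs $10.2 → market B is larger by $2.2.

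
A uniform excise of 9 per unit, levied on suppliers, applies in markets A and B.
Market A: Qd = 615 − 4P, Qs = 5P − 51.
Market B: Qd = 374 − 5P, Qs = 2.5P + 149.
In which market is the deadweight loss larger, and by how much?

Market A, by 22.5.

Market A: pre-tax P* = 74, Q* = 319; post-tax Q = 299; deadweight loss = 90.
Market B: pre-tax P* = 30, Q* = 224; post-tax Q = 209; deadweight loss = 67.5.
Difference: 90 vs 67.5 → market A is larger by 22.5.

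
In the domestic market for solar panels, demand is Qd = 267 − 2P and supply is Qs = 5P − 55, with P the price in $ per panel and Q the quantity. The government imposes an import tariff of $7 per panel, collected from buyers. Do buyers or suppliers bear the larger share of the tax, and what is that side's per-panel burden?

Buyers bear the larger share: $5 per panel.

Without the tax, 267 − 2P = 5P − 55 gives 7P = 322, so P* = $46 and Q* = 175.
With the tax collected from buyers, demand (in seller-price terms) shifts: Qd = 267 − 2(P + 7).
Solving gives Q = 165 with buyers paying $51 and suppliers receiving $44 (the $7 wedge).
Per-panel burden: buyers $5, suppliers $2.
Buyers take the larger share because demand is less price-elastic here (demand slope 2 vs supply slope 5).
The less price-elastic side of the market bears the larger share of a per-unit tax.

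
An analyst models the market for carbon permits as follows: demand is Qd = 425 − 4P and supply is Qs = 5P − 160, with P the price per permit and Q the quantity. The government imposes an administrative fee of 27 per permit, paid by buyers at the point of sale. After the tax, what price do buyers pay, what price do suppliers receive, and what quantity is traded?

Buyers pay 80; suppliers receive 53; quantity = 105.

Before the tax: set 425 − 4P = 5P − 160 → P* = 65, Q* = 165.
With the tax collected from buyers, demand (in seller-price terms) shifts: Qd = 425 − 4(P + 27).
New equilibrium: buyers pay 80, suppliers receive 53, Q = 105. (Wedge: Pb − Ps = 27.)
The less price-elastic side of the market bears the larger share of a per-unit tax.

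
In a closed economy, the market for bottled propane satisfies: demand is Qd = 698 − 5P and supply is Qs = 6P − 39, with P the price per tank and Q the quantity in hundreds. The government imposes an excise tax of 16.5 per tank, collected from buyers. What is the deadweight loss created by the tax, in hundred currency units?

Without the tax, 698 − 5P = 6P − 39 gives 11P = 737, so P* = 67 and Q* = 363.
With the tax collected from buyers, demand (in seller-price terms) shifts: Qd = 698 − 5(P + 16.5).
New equilibrium: buyers pay 76, suppliers receive 59.5, Q = 318. (Wedge: Pb − Ps = 16.5.)
Quantity falls by |ΔQ| = |363 − 318| = 45.
DWL = ½ · t · |ΔQ| = ½ · 16.5 · 45 = 371.25.

Deadweight loss = 371.25 hundred.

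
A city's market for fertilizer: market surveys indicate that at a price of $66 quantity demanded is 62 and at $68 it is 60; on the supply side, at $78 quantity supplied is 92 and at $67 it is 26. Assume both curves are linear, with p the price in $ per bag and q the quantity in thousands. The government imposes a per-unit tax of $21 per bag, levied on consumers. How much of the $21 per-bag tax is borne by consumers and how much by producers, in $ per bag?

Demand slope: (60 − 62)/(68 − 66) = -1, so qd = 128 − p.
Supply slope: (26 − 92)/(67 − 78) = 6, so qs = 6p − 376.
Before the tax: set 128 − p = 6p − 376 → p* = $72, q* = 56.
With the tax collected from consumers, demand (in seller-price terms) shifts: qd = 128 − (p + 21).
Solving gives q = 38 with consumers paying $90 and producers receiving $69 (the $21 wedge).
Burden on consumers: $18; on producers: $3. (They sum to $21.)

Consumers bear $18 per bag; producers bear $3 per bag.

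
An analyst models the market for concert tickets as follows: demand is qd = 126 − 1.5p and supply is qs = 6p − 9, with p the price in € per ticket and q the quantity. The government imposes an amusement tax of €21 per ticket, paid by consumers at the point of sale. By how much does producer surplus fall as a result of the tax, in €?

Producer surplus falls by €362.88.

Before the tax: set 126 − 1.5p = 6p − 9 → p* = €18, q* = 99.
With the tax collected from consumers, demand (in seller-price terms) shifts: qd = 126 − 1.5(p + 21).
New equilibrium: consumers pay €34.8, sellers receive €13.8, q = 73.8. (Wedge: pb − ps = 21.)
ΔPS is the trapezoid between Q = 73.8 and Q = 99 of height €4.2: ½ · (99 + 73.8) · 4.2 = €362.88.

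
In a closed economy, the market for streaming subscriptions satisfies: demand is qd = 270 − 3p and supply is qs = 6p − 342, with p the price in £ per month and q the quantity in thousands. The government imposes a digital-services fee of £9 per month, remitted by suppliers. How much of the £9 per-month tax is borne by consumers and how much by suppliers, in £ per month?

Consumers bear £6 per month; suppliers bear £3 per month.

Before the tax: set 270 − 3p = 6p − 342 → p* = £68, q* = 66.
With the tax collected from suppliers, supply shifts: qs = 6(p − 9) − 342.
Solving gives q = 48 with consumers paying £74 and suppliers receiving £65 (the £9 wedge).
Burden on consumers: £6; on suppliers: £3. (They sum to £9.)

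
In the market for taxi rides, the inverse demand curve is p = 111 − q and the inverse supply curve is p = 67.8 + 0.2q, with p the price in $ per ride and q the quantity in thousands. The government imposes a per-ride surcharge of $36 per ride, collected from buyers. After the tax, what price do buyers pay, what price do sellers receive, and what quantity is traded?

Rewrite in direct form: qd = 111 − p and qs = 5p − 339.
Before the tax: set 111 − p = 5p − 339 → p* = $75, q* = 36.
With the tax collected from buyers, demand (in seller-price terms) shifts: qd = 111 − (p + 36).
New equilibrium: buyers pay $105, sellers receive $69, q = 6. (Wedge: pb − ps = 36.)
The less price-elastic side of the market bears the larger share of a per-unit tax.

Buyers pay $105; sellers receive $69; quantity = 6.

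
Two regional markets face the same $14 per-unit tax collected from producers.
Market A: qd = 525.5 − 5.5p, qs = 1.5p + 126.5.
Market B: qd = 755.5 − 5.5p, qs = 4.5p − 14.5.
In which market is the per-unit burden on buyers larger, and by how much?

Market A: pre-tax p* = $57, q* = 212; post-tax q = 195.5; per-unit burden on buyers = $3.
Market B: pre-tax p* = $77, q* = 332; post-tax q = 297.35; per-unit burden on buyers = $6.3.
Difference: $3 vs $6.3 → market B is larger by $3.3.

Market B, by $3.3.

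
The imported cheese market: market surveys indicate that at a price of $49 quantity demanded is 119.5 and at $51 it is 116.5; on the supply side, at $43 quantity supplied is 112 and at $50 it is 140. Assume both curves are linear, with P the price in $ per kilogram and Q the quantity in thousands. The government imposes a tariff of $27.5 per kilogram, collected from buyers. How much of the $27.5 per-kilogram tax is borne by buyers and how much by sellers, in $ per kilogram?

Buyers bear $20 per kilogram; sellers bear $7.5 per kilogram.

Demand slope: (116.5 − 119.5)/(51 − 49) = -1.5, so Qd = 193 − 1.5P.
Supply slope: (140 − 112)/(50 − 43) = 4, so Qs = 4P − 60.
Before the tax: set 193 − 1.5P = 4P − 60 → P* = $46, Q* = 124.
With the tax collected from buyers, demand (in seller-price terms) shifts: Qd = 193 − 1.5(P + 27.5).
New equilibrium: buyers pay $66, sellers receive $38.5, Q = 94. (Wedge: Pb − Ps = 27.5.)
Burden on buyers: $20; on sellers: $7.5. (They sum to $27.5.)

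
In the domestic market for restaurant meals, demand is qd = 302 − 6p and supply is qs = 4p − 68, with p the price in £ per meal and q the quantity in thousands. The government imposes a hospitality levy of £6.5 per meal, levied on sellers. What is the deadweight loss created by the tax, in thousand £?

Deadweight loss = £50.7 thousand.

Before the tax: set 302 − 6p = 4p − 68 → p* = £37, q* = 80.
With the tax collected from sellers, supply shifts: qs = 4(p − 6.5) − 68.
New equilibrium: buyers pay £39.6, sellers receive £33.1, q = 64.4. (Wedge: pb − ps = 6.5.)
Quantity falls by |ΔQ| = |80 − 64.4| = 15.6.
DWL = ½ · t · |ΔQ| = ½ · 6.5 · 15.6 = £50.7.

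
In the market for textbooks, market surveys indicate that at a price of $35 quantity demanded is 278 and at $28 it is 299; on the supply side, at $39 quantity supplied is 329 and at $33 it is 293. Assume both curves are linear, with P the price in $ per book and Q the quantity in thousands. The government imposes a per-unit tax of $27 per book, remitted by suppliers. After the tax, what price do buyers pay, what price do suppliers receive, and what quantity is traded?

Demand slope: (299 − 278)/(28 − 35) = -3, so Qd = 383 − 3P.
Supply slope: (293 − 329)/(33 − 39) = 6, so Qs = 6P + 95.
Without the tax, 383 − 3P = 6P + 95 gives 9P = 288, so P* = $32 and Q* = 287.
With the tax collected from suppliers, supply shifts: Qs = 6(P − 27) + 95.
Solving gives Q = 233 with buyers paying $50 and suppliers receiving $23 (the $27 wedge).
The less price-elastic side of the market bears the larger share of a per-unit tax.

Buyers pay $50; suppliers receive $23; quantity = 233.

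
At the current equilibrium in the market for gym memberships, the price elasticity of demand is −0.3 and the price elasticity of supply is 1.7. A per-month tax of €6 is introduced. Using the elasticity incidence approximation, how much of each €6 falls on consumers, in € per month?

Consumers bear ≈ €5.1 per month.

Incidence ratio: consumers' share ≈ εs / (εs + |εd|) = 1.7 / (1.7 + 0.3) = 0.85.
So consumers bear ≈ 0.85 × €6 = €5.1; sellers bear €0.9.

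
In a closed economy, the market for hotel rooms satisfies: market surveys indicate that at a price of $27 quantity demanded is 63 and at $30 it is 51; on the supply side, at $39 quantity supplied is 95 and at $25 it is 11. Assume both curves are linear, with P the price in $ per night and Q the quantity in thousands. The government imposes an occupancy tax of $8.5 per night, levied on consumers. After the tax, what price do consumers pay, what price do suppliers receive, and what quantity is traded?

Demand slope: (51 − 63)/(30 − 27) = -4, so Qd = 171 − 4P.
Supply slope: (11 − 95)/(25 − 39) = 6, so Qs = 6P − 139.
Before the tax: set 171 − 4P = 6P − 139 → P* = $31, Q* = 47.
With the tax collected from consumers, demand (in seller-price terms) shifts: Qd = 171 − 4(P + 8.5).
Solving gives Q = 26.6 with consumers paying $36.1 and suppliers receiving $27.6 (the $8.5 wedge).

Consumers pay $36.1; suppliers receive $27.6; quantity = 26.6.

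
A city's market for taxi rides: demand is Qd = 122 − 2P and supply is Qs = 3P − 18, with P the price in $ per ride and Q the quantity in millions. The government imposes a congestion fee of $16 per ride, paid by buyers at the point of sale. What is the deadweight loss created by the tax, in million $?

Without the tax, 122 − 2P = 3P − 18 gives 5P = 140, so P* = $28 and Q* = 66.
With the tax collected from buyers, demand (in seller-price terms) shifts: Qd = 122 − 2(P + 16).
New equilibrium: buyers pay $37.6, suppliers receive $21.6, Q = 46.8. (Wedge: Pb − Ps = 16.)
Quantity falls by |ΔQ| = |66 − 46.8| = 19.2.
DWL = ½ · t · |ΔQ| = ½ · 16 · 19.2 = $153.6.

Deadweight loss = $153.6 million.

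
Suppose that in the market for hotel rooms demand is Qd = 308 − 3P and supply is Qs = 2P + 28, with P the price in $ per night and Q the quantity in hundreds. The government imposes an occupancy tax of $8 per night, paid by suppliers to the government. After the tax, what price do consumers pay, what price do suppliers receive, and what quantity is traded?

Without the tax, 308 − 3P = 2P + 28 gives 5P = 280, so P* = $56 and Q* = 140.
With the tax collected from suppliers, supply shifts: Qs = 2(P − 8) + 28.
New equilibrium: consumers pay $59.2, suppliers receive $51.2, Q = 130.4. (Wedge: Pb − Ps = 8.)

Consumers pay $59.2; suppliers receive $51.2; quantity = 130.4.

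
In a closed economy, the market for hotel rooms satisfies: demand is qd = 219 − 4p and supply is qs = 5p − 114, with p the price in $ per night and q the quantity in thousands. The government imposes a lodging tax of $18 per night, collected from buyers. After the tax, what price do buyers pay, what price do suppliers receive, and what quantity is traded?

Without the tax, 219 − 4p = 5p − 114 gives 9p = 333, so p* = $37 and q* = 71.
With the tax collected from buyers, demand (in seller-price terms) shifts: qd = 219 − 4(p + 18).
New equilibrium: buyers pay $47, suppliers receive $29, q = 31. (Wedge: pb − ps = 18.)
The less price-elastic side of the market bears the larger share of a per-unit tax.

Buyers pay $47; suppliers receive $29; quantity = 31.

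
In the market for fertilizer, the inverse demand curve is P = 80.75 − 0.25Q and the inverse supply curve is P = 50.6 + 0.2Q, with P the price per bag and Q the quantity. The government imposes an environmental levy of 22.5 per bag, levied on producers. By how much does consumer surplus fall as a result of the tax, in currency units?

Consumer surplus falls by 525.

Inverting to Q(P) form: Qd = 323 − 4P; Qs = 5P − 253.
Without the tax, 323 − 4P = 5P − 253 gives 9P = 576, so P* = 64 and Q* = 67.
With the tax collected from producers, supply shifts: Qs = 5(P − 22.5) − 253.
Solving gives Q = 17 with buyers paying 76.5 and producers receiving 54 (the 22.5 wedge).
ΔCS is the trapezoid between Q = 17 and Q = 67 of height 12.5: ½ · (67 + 17) · 12.5 = 525.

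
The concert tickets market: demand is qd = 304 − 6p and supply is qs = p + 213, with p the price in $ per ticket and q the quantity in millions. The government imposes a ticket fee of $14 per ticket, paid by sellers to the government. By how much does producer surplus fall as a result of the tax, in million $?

Producer surplus falls by $2640 million.

Before the tax: set 304 − 6p = p + 213 → p* = $13, q* = 226.
With the tax collected from sellers, supply shifts: qs = (p − 14) + 213.
New equilibrium: consumers pay $15, sellers receive $1, q = 214. (Wedge: pb − ps = 14.)
ΔPS is the trapezoid between Q = 214 and Q = 226 of height $12: ½ · (226 + 214) · 12 = $2640.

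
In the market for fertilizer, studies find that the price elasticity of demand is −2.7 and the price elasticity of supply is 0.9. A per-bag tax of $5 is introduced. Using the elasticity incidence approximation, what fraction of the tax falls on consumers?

Consumers' share ≈ 0.25.

Incidence ratio: consumers' share ≈ εs / (εs + |εd|) = 0.9 / (0.9 + 2.7) = 0.25.
Supply is the less elastic side, so consumers bear the smaller share.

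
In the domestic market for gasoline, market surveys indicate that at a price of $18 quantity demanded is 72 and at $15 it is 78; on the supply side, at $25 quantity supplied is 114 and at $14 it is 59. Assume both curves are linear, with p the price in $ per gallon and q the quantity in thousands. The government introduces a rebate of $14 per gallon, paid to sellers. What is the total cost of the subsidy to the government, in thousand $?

Demand slope: (78 − 72)/(15 − 18) = -2, so qd = 108 − 2p.
Supply slope: (59 − 114)/(14 − 25) = 5, so qs = 5p − 11.
Before the subsidy: set 108 − 2p = 5p − 11 → p* = $17, q* = 74.
With a per-unit subsidy paid to sellers, each receives p + 14 per unit sold, so supply becomes qs = 5(p + 14) − 11.
New equilibrium: buyers pay $7, sellers receive $21, q = 94. (Wedge: pb − ps = −14.)
Outlay = t · Q = 14 · 94 = $1316.

Government outlay = $1316 thousand.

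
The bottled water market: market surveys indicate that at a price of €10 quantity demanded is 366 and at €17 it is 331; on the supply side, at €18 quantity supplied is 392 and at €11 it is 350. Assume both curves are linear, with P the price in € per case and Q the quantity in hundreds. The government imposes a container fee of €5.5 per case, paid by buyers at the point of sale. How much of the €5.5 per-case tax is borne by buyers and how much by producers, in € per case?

Demand slope: (331 − 366)/(17 − 10) = -5, so Qd = 416 − 5P.
Supply slope: (350 − 392)/(11 − 18) = 6, so Qs = 6P + 284.
Without the tax, 416 − 5P = 6P + 284 gives 11P = 132, so P* = €12 and Q* = 356.
With the tax collected from buyers, demand (in seller-price terms) shifts: Qd = 416 − 5(P + 5.5).
New equilibrium: buyers pay €15, producers receive €9.5, Q = 341. (Wedge: Pb − Ps = 5.5.)
Burden on buyers: €3; on producers: €2.5. (They sum to €5.5.)
The less price-elastic side of the market bears the larger share of a per-unit tax.

Buyers bear €3 per case; producers bear €2.5 per case.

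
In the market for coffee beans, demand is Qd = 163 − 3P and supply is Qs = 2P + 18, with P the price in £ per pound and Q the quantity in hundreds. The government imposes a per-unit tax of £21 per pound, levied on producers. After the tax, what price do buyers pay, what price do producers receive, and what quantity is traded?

Without the tax, 163 − 3P = 2P + 18 gives 5P = 145, so P* = £29 and Q* = 76.
With the tax collected from producers, supply shifts: Qs = 2(P − 21) + 18.
Solving gives Q = 50.8 with buyers paying £37.4 and producers receiving £16.4 (the £21 wedge).

Buyers pay £37.4; producers receive £16.4; quantity = 50.8.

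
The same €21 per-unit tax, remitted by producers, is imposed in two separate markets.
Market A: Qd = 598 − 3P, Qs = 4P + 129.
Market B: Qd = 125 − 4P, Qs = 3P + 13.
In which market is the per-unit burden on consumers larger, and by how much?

Market A: pre-tax P* = €67, Q* = 397; post-tax Q = 361; per-unit burden on consumers = €12.
Market B: pre-tax P* = €16, Q* = 61; post-tax Q = 25; per-unit burden on consumers = €9.
Difference: €12 vs €9 → market A is larger by €3.

Market A, by €3.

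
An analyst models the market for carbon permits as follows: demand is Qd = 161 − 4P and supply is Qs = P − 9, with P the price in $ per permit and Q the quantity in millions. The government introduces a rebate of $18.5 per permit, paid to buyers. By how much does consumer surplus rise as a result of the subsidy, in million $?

Without the subsidy, 161 − 4P = P − 9 gives 5P = 170, so P* = $34 and Q* = 25.
With a per-unit subsidy paid to buyers, each effectively pays P − 18.5, so demand becomes Qd = 161 − 4(P − 18.5).
New equilibrium: buyers pay $30.3, suppliers receive $48.8, Q = 39.8. (Wedge: Pb − Ps = −18.5.)
ΔCS is the trapezoid between Q = 39.8 and Q = 25 of height $3.7: ½ · (25 + 39.8) · 3.7 = $119.88.

Consumer surplus rises by $119.88 million.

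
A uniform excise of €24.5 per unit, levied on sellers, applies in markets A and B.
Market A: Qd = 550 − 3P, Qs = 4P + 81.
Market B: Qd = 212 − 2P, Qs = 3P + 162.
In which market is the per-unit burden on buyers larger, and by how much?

Market B, by €0.7.

Market A: pre-tax P* = €67, Q* = 349; post-tax Q = 307; per-unit burden on buyers = €14.
Market B: pre-tax P* = €10, Q* = 192; post-tax Q = 162.6; per-unit burden on buyers = €14.7.
Difference: €14 vs €14.7 → market B is larger by €0.7.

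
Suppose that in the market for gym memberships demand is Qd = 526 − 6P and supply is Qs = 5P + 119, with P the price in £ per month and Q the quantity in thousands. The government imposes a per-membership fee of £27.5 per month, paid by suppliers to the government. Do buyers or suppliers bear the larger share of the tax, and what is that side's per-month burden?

Before the tax: set 526 − 6P = 5P + 119 → P* = £37, Q* = 304.
With the tax collected from suppliers, supply shifts: Qs = 5(P − 27.5) + 119.
Solving gives Q = 229 with buyers paying £49.5 and suppliers receiving £22 (the £27.5 wedge).
Per-month burden: buyers £12.5, suppliers £15.
Suppliers take the larger share because supply is less price-elastic here (demand slope 6 vs supply slope 5).

Suppliers bear the larger share: £15 per month.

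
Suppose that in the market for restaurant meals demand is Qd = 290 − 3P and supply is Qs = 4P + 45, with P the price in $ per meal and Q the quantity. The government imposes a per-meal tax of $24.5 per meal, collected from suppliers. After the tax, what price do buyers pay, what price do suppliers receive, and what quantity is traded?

Buyers pay $49; suppliers receive $24.5; quantity = 143.

Without the tax, 290 − 3P = 4P + 45 gives 7P = 245, so P* = $35 and Q* = 185.
With the tax collected from suppliers, supply shifts: Qs = 4(P − 24.5) + 45.
Solving gives Q = 143 with buyers paying $49 and suppliers receiving $24.5 (the $24.5 wedge).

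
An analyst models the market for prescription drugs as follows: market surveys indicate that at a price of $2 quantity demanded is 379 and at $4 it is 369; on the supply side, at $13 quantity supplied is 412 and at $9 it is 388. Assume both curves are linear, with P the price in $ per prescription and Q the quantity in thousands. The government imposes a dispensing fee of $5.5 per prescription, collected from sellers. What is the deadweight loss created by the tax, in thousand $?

Demand slope: (369 − 379)/(4 − 2) = -5, so Qd = 389 − 5P.
Supply slope: (388 − 412)/(9 − 13) = 6, so Qs = 6P + 334.
Without the tax, 389 − 5P = 6P + 334 gives 11P = 55, so P* = $5 and Q* = 364.
With the tax collected from sellers, supply shifts: Qs = 6(P − 5.5) + 334.
New equilibrium: consumers pay $8, sellers receive $2.5, Q = 349. (Wedge: Pb − Ps = 5.5.)
Quantity falls by |ΔQ| = |364 − 349| = 15.
DWL = ½ · t · |ΔQ| = ½ · 5.5 · 15 = $41.25.

Deadweight loss = $41.25 thousand.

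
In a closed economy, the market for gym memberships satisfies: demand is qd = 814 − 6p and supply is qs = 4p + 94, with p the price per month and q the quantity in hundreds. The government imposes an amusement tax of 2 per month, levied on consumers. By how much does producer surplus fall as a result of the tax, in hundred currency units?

Before the tax: set 814 − 6p = 4p + 94 → p* = 72, q* = 382.
With the tax collected from consumers, demand (in seller-price terms) shifts: qd = 814 − 6(p + 2).
New equilibrium: consumers pay 72.8, suppliers receive 70.8, q = 377.2. (Wedge: pb − ps = 2.)
ΔPS is the trapezoid between Q = 377.2 and Q = 382 of height 1.2: ½ · (382 + 377.2) · 1.2 = 455.52.

Producer surplus falls by 455.52 hundred.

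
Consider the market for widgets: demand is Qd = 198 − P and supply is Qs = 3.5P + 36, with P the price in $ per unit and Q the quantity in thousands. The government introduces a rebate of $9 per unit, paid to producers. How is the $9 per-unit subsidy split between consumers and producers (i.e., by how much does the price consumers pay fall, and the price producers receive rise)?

Without the subsidy, 198 − P = 3.5P + 36 gives 4.5P = 162, so P* = $36 and Q* = 162.
With a per-unit subsidy paid to producers, each receives P + 9 per unit sold, so supply becomes Qs = 3.5(P + 9) + 36.
Solving gives Q = 169 with consumers paying $29 and producers receiving $38 (the $9 wedge).
Gain to consumers: $7; to producers: $2. (They sum to $9.)

Consumers gain $7 per unit; producers gain $2 per unit.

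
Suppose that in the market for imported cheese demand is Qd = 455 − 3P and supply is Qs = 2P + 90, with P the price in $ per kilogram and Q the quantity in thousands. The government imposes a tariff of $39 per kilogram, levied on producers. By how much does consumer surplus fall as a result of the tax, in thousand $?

Before the tax: set 455 − 3P = 2P + 90 → P* = $73, Q* = 236.
With the tax collected from producers, supply shifts: Qs = 2(P − 39) + 90.
New equilibrium: buyers pay $88.6, producers receive $49.6, Q = 189.2. (Wedge: Pb − Ps = 39.)
ΔCS is the trapezoid between Q = 189.2 and Q = 236 of height $15.6: ½ · (236 + 189.2) · 15.6 = $3316.56.

Consumer surplus falls by $3316.56 thousand.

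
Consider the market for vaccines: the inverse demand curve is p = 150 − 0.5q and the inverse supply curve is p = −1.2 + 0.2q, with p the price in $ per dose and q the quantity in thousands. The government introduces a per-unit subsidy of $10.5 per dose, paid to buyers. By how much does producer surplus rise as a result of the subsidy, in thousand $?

Producer surplus rises by $670.5 thousand.

Rewrite in direct form: qd = 300 − 2p and qs = 5p + 6.
Without the subsidy, 300 − 2p = 5p + 6 gives 7p = 294, so p* = $42 and q* = 216.
With a per-unit subsidy paid to buyers, each effectively pays p − 10.5, so demand becomes qd = 300 − 2(p − 10.5).
New equilibrium: buyers pay $34.5, producers receive $45, q = 231. (Wedge: pb − ps = −10.5.)
ΔPS is the trapezoid between Q = 231 and Q = 216 of height $3: ½ · (216 + 231) · 3 = $670.5.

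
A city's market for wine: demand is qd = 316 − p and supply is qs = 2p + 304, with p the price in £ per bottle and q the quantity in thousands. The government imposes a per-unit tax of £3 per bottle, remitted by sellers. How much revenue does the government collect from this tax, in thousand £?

Tax revenue = £930 thousand.

Without the tax, 316 − p = 2p + 304 gives 3p = 12, so p* = £4 and q* = 312.
With the tax collected from sellers, supply shifts: qs = 2(p − 3) + 304.
Solving gives q = 310 with buyers paying £6 and sellers receiving £3 (the £3 wedge).
Revenue = t · Q = 3 · 310 = £930.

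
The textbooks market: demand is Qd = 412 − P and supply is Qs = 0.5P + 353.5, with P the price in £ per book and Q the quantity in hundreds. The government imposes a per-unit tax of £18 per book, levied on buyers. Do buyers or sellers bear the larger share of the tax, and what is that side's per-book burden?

Sellers bear the larger share: £12 per book.

Without the tax, 412 − P = 0.5P + 353.5 gives 1.5P = 58.5, so P* = £39 and Q* = 373.
With the tax collected from buyers, demand (in seller-price terms) shifts: Qd = 412 − (P + 18).
Solving gives Q = 367 with buyers paying £45 and sellers receiving £27 (the £18 wedge).
Per-book burden: buyers £6, sellers £12.
Sellers take the larger share because supply is less price-elastic here (demand slope 1 vs supply slope 0.5).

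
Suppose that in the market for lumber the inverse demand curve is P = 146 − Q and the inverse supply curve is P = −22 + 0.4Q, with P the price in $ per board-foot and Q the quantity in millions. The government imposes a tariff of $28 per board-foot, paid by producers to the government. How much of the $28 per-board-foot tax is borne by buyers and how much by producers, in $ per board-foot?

Inverting to Q(P) form: Qd = 146 − P; Qs = 2.5P + 55.
Without the tax, 146 − P = 2.5P + 55 gives 3.5P = 91, so P* = $26 and Q* = 120.
With the tax collected from producers, supply shifts: Qs = 2.5(P − 28) + 55.
Solving gives Q = 100 with buyers paying $46 and producers receiving $18 (the $28 wedge).
Burden on buyers: $20; on producers: $8. (They sum to $28.)

Buyers bear $20 per board-foot; producers bear $8 per board-foot.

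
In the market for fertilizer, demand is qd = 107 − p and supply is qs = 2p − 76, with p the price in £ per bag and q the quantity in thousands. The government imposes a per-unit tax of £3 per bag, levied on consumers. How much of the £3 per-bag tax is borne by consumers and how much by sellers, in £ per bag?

Consumers bear £2 per bag; sellers bear £1 per bag.

Without the tax, 107 − p = 2p − 76 gives 3p = 183, so p* = £61 and q* = 46.
With the tax collected from consumers, demand (in seller-price terms) shifts: qd = 107 − (p + 3).
Solving gives q = 44 with consumers paying £63 and sellers receiving £60 (the £3 wedge).
Burden on consumers: £2; on sellers: £1. (They sum to £3.)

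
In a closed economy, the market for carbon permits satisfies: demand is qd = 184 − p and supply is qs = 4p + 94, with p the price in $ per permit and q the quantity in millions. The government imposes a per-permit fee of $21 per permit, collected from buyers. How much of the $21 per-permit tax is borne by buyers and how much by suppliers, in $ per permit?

Before the tax: set 184 − p = 4p + 94 → p* = $18, q* = 166.
With the tax collected from buyers, demand (in seller-price terms) shifts: qd = 184 − (p + 21).
Solving gives q = 149.2 with buyers paying $34.8 and suppliers receiving $13.8 (the $21 wedge).
Burden on buyers: $16.8; on suppliers: $4.2. (They sum to $21.)

Buyers bear $16.8 per permit; suppliers bear $4.2 per permit.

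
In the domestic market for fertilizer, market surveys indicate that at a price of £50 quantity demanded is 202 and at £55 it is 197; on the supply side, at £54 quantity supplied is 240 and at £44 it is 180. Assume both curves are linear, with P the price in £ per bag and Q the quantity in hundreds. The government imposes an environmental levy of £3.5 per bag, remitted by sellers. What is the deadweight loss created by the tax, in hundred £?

Deadweight loss = £5.25 hundred.

Demand slope: (197 − 202)/(55 − 50) = -1, so Qd = 252 − P.
Supply slope: (180 − 240)/(44 − 54) = 6, so Qs = 6P − 84.
Without the tax, 252 − P = 6P − 84 gives 7P = 336, so P* = £48 and Q* = 204.
With the tax collected from sellers, supply shifts: Qs = 6(P − 3.5) − 84.
Solving gives Q = 201 with buyers paying £51 and sellers receiving £47.5 (the £3.5 wedge).
Quantity falls by |ΔQ| = |204 − 201| = 3.
DWL = ½ · t · |ΔQ| = ½ · 3.5 · 3 = £5.25.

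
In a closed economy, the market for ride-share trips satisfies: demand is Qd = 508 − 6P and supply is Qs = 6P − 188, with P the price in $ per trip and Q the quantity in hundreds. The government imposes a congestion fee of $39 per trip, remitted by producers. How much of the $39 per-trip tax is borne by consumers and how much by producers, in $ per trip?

Consumers bear $19.5 per trip; producers bear $19.5 per trip.

Without the tax, 508 − 6P = 6P − 188 gives 12P = 696, so P* = $58 and Q* = 160.
With the tax collected from producers, supply shifts: Qs = 6(P − 39) − 188.
Solving gives Q = 43 with consumers paying $77.5 and producers receiving $38.5 (the $39 wedge).
Burden on consumers: $19.5; on producers: $19.5. (They sum to $39.)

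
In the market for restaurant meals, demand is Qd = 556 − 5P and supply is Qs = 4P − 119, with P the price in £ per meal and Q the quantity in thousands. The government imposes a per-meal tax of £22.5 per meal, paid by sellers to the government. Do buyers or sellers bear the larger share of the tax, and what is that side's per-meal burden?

Without the tax, 556 − 5P = 4P − 119 gives 9P = 675, so P* = £75 and Q* = 181.
With the tax collected from sellers, supply shifts: Qs = 4(P − 22.5) − 119.
Solving gives Q = 131 with buyers paying £85 and sellers receiving £62.5 (the £22.5 wedge).
Per-meal burden: buyers £10, sellers £12.5.
Sellers take the larger share because supply is less price-elastic here (demand slope 5 vs supply slope 4).

Sellers bear the larger share: £12.5 per meal.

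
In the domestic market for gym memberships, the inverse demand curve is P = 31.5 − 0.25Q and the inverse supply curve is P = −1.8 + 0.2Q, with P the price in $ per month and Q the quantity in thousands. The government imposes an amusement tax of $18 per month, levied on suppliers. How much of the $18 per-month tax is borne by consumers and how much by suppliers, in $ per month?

Inverting to Q(P) form: Qd = 126 − 4P; Qs = 5P + 9.
Before the tax: set 126 − 4P = 5P + 9 → P* = $13, Q* = 74.
With the tax collected from suppliers, supply shifts: Qs = 5(P − 18) + 9.
New equilibrium: consumers pay $23, suppliers receive $5, Q = 34. (Wedge: Pb − Ps = 18.)
Burden on consumers: $10; on suppliers: $8. (They sum to $18.)

Consumers bear $10 per month; suppliers bear $8 per month.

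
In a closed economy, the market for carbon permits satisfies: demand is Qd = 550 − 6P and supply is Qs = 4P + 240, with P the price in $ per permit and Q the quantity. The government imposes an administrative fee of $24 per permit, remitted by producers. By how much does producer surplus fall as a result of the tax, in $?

Before the tax: set 550 − 6P = 4P + 240 → P* = $31, Q* = 364.
With the tax collected from producers, supply shifts: Qs = 4(P − 24) + 240.
Solving gives Q = 306.4 with buyers paying $40.6 and producers receiving $16.6 (the $24 wedge).
ΔPS is the trapezoid between Q = 306.4 and Q = 364 of height $14.4: ½ · (364 + 306.4) · 14.4 = $4826.88.

Producer surplus falls by $4826.88.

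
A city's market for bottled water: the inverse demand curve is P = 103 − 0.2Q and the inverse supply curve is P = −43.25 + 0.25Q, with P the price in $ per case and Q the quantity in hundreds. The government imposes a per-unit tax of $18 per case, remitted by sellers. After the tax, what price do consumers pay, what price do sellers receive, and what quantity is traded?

Consumers pay $46; sellers receive $28; quantity = 285.

Inverting to Q(P) form: Qd = 515 − 5P; Qs = 4P + 173.
Without the tax, 515 − 5P = 4P + 173 gives 9P = 342, so P* = $38 and Q* = 325.
With the tax collected from sellers, supply shifts: Qs = 4(P − 18) + 173.
New equilibrium: consumers pay $46, sellers receive $28, Q = 285. (Wedge: Pb − Ps = 18.)
The less price-elastic side of the market bears the larger share of a per-unit tax.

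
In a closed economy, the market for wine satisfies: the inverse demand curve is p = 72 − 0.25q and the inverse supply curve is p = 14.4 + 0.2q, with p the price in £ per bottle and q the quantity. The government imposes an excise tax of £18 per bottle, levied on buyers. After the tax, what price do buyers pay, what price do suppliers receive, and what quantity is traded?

Buyers pay £50; suppliers receive £32; quantity = 88.

Rewrite in direct form: qd = 288 − 4p and qs = 5p − 72.
Before the tax: set 288 − 4p = 5p − 72 → p* = £40, q* = 128.
With the tax collected from buyers, demand (in seller-price terms) shifts: qd = 288 − 4(p + 18).
Solving gives q = 88 with buyers paying £50 and suppliers receiving £32 (the £18 wedge).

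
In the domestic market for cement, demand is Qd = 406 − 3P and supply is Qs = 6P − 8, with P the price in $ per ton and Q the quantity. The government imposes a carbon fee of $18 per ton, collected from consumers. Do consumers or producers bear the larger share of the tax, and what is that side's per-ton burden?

Consumers bear the larger share: $12 per ton.

Before the tax: set 406 − 3P = 6P − 8 → P* = $46, Q* = 268.
With the tax collected from consumers, demand (in seller-price terms) shifts: Qd = 406 − 3(P + 18).
New equilibrium: consumers pay $58, producers receive $40, Q = 232. (Wedge: Pb − Ps = 18.)
Per-ton burden: consumers $12, producers $6.
Consumers take the larger share because demand is less price-elastic here (demand slope 3 vs supply slope 6).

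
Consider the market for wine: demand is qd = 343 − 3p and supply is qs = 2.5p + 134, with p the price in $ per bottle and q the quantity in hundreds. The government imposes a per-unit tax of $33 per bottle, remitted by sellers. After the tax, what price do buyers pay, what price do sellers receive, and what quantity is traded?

Buyers pay $53; sellers receive $20; quantity = 184.

Without the tax, 343 − 3p = 2.5p + 134 gives 5.5p = 209, so p* = $38 and q* = 229.
With the tax collected from sellers, supply shifts: qs = 2.5(p − 33) + 134.
Solving gives q = 184 with buyers paying $53 and sellers receiving $20 (the $33 wedge).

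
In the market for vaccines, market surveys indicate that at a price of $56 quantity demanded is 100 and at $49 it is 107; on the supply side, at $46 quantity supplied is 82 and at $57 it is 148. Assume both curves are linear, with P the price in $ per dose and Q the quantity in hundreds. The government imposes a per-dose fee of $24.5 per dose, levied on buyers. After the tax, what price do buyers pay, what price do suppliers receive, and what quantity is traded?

Demand slope: (107 − 100)/(49 − 56) = -1, so Qd = 156 − P.
Supply slope: (148 − 82)/(57 − 46) = 6, so Qs = 6P − 194.
Without the tax, 156 − P = 6P − 194 gives 7P = 350, so P* = $50 and Q* = 106.
With the tax collected from buyers, demand (in seller-price terms) shifts: Qd = 156 − (P + 24.5).
New equilibrium: buyers pay $71, suppliers receive $46.5, Q = 85. (Wedge: Pb − Ps = 24.5.)
The less price-elastic side of the market bears the larger share of a per-unit tax.

Buyers pay $71; suppliers receive $46.5; quantity = 85.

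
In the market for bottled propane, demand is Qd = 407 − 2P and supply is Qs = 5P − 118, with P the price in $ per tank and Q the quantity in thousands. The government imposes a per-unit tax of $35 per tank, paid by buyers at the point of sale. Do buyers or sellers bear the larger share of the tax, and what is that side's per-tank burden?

Buyers bear the larger share: $25 per tank.

Without the tax, 407 − 2P = 5P − 118 gives 7P = 525, so P* = $75 and Q* = 257.
With the tax collected from buyers, demand (in seller-price terms) shifts: Qd = 407 − 2(P + 35).
Solving gives Q = 207 with buyers paying $100 and sellers receiving $65 (the $35 wedge).
Per-tank burden: buyers $25, sellers $10.
Buyers take the larger share because demand is less price-elastic here (demand slope 2 vs supply slope 5).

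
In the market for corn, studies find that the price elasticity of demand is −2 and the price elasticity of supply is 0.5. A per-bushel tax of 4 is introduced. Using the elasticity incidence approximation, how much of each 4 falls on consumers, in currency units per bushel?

Incidence ratio: consumers' share ≈ εs / (εs + |εd|) = 0.5 / (0.5 + 2) = 0.2.
So consumers bear ≈ 0.2 × 4 = 0.8; sellers bear 3.2.

Consumers bear ≈ 0.8 per bushel.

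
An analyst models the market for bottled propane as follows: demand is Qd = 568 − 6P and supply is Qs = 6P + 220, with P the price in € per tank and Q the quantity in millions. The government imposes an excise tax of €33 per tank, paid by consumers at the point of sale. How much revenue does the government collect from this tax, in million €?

Before the tax: set 568 − 6P = 6P + 220 → P* = €29, Q* = 394.
With the tax collected from consumers, demand (in seller-price terms) shifts: Qd = 568 − 6(P + 33).
Solving gives Q = 295 with consumers paying €45.5 and producers receiving €12.5 (the €33 wedge).
Revenue = t · Q = 33 · 295 = €9735.

Tax revenue = €9735 million.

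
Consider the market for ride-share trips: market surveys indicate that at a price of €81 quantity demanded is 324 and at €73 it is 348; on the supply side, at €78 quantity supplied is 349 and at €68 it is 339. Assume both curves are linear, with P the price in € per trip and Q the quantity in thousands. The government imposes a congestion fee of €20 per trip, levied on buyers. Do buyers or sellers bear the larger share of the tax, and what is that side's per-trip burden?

Demand slope: (348 − 324)/(73 − 81) = -3, so Qd = 567 − 3P.
Supply slope: (339 − 349)/(68 − 78) = 1, so Qs = P + 271.
Before the tax: set 567 − 3P = P + 271 → P* = €74, Q* = 345.
With the tax collected from buyers, demand (in seller-price terms) shifts: Qd = 567 − 3(P + 20).
Solving gives Q = 330 with buyers paying €79 and sellers receiving €59 (the €20 wedge).
Per-trip burden: buyers €5, sellers €15.
Sellers take the larger share because supply is less price-elastic here (demand slope 3 vs supply slope 1).
The less price-elastic side of the market bears the larger share of a per-unit tax.

Sellers bear the larger share: €15 per trip.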